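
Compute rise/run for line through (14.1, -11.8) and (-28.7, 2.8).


slope = (y2-y1)/(x2-x1) = (2.8-(-11.8))/((-28.7)-14.1) = 14.6/(-42.8) = -0.3411

-0.3411


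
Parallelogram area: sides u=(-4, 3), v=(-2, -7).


|u x v| = |(-4)*(-7) - 3*(-2)|
= |28 - (-6)| = 34

34


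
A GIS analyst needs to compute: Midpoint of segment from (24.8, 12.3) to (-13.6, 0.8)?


M = ((24.8+(-13.6))/2, (12.3+0.8)/2)
= (5.6, 6.55)

(5.6, 6.55)


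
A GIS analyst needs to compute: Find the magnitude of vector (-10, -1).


|u| = sqrt((-10)^2 + (-1)^2) = sqrt(101) = 10.0499

10.0499


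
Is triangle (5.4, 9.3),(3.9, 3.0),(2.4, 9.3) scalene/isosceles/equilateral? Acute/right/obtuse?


Side lengths squared: AB^2=41.94, BC^2=41.94, CA^2=9
Sorted: [9, 41.94, 41.94]
By sides: Isosceles, By angles: Acute

Isosceles, Acute


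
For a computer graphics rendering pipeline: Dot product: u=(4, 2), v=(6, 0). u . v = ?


u . v = u_x*v_x + u_y*v_y = 4*6 + 2*0
= 24 + 0 = 24

24


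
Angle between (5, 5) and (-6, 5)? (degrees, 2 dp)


u.v = -5, |u| = sqrt(50) = 7.0711, |v| = sqrt(61) = 7.8102
cos(theta) = u.v/(|u||v|) = -5/sqrt(3050) = -0.090536
theta = acos(-0.090536) = 95.19 degrees

95.19 degrees


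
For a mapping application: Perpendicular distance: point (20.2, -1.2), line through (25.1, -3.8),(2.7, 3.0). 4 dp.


|cross product| = 24.92
|line direction| = sqrt(548) = 23.4094
Distance = 24.92/sqrt(548) = 1.0645

1.0645


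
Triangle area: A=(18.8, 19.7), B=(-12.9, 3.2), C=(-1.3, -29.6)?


Area = |x_A(y_B-y_C) + x_B(y_C-y_A) + x_C(y_A-y_B)|/2
= |616.64 + 635.97 + (-21.45)|/2
= 1231.16/2 = 615.58

615.58


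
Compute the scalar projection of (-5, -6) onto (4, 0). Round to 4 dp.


u.v = -20, |v| = sqrt(16) = 4
Scalar projection = u.v / |v| = -20 / sqrt(16) = -5

-5


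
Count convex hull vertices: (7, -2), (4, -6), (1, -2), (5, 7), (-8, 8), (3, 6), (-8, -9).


Convex hull vertices (CCW): (-8, -9), (4, -6), (7, -2), (5, 7), (-8, 8)
Count = 5

5


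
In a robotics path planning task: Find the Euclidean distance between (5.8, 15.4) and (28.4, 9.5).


dx=22.6, dy=-5.9
d^2 = 22.6^2 + (-5.9)^2 = 545.57
d = sqrt(545.57) = 23.3574

23.3574


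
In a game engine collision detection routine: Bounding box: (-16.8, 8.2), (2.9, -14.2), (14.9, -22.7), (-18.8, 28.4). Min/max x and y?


x range: [-18.8, 14.9]
y range: [-22.7, 28.4]
Bounding box: (-18.8,-22.7) to (14.9,28.4)

(-18.8,-22.7) to (14.9,28.4)


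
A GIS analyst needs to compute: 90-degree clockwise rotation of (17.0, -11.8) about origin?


90° CW: (x,y) -> (y, -x)
(17,-11.8) -> (-11.8, -17)

(-11.8, -17)


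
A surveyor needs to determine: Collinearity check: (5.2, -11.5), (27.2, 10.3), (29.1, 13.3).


Cross product: (27.2-5.2)*(13.3-(-11.5)) - (10.3-(-11.5))*(29.1-5.2)
= 24.58

No, not collinear


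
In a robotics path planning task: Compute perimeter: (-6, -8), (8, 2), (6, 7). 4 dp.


Sides: (-6, -8)->(8, 2): sqrt(296) = 17.204651, (8, 2)->(6, 7): sqrt(29) = 5.385165, (6, 7)->(-6, -8): sqrt(369) = 19.209373
Sum = 41.799189
Perimeter = 41.7992

41.7992


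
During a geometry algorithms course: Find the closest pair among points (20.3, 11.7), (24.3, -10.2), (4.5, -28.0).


d(P0,P1) = 22.2623, d(P0,P2) = 42.7286, d(P1,P2) = 26.6248
Closest: P0 and P1

Closest pair: (20.3, 11.7) and (24.3, -10.2), distance = 22.2623


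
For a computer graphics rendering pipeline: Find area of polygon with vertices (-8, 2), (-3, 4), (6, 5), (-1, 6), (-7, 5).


Shoelace sum: ((-8)*4 - (-3)*2) + ((-3)*5 - 6*4) + (6*6 - (-1)*5) + ((-1)*5 - (-7)*6) + ((-7)*2 - (-8)*5)
= 39
Area = |39|/2 = 19.5

19.5


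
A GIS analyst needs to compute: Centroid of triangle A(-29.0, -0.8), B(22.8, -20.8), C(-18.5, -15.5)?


Centroid = ((x_A+x_B+x_C)/3, (y_A+y_B+y_C)/3)
= (((-29)+22.8+(-18.5))/3, ((-0.8)+(-20.8)+(-15.5))/3)
= (-8.2333, -12.3667)

(-8.2333, -12.3667)


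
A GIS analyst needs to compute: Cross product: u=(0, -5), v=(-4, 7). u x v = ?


u x v = u_x*v_y - u_y*v_x = 0*7 - (-5)*(-4)
= 0 - 20 = -20

-20


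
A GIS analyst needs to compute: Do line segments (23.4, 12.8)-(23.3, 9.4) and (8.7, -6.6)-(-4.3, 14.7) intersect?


Cross products: d1=-565.31, d2=-518.98, d3=-48.04, d4=-94.37
d1*d2 < 0 and d3*d4 < 0? no

No, they don't intersect


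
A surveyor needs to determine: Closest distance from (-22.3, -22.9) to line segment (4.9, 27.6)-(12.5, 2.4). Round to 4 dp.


Project P onto AB: t = 1 (clamped to [0,1])
Closest point on segment: (12.5, 2.4)
Distance: 43.0248

43.0248


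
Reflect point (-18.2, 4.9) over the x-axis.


Reflection over x-axis: (x,y) -> (x,-y)
(-18.2, 4.9) -> (-18.2, -4.9)

(-18.2, -4.9)


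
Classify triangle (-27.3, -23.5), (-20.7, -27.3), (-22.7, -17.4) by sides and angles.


Side lengths squared: AB^2=58, BC^2=102.01, CA^2=58.37
Sorted: [58, 58.37, 102.01]
By sides: Scalene, By angles: Acute

Scalene, Acute


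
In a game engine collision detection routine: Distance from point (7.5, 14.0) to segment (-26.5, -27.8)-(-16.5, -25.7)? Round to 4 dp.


Project P onto AB: t = 1 (clamped to [0,1])
Closest point on segment: (-16.5, -25.7)
Distance: 46.3906

46.3906


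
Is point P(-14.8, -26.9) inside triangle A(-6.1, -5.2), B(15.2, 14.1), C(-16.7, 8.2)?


Cross products: AB x AP = -294.3, BC x BP = 1130.9, CA x CP = -346.6
All same sign? no

No, outside


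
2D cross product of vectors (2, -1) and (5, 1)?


u x v = u_x*v_y - u_y*v_x = 2*1 - (-1)*5
= 2 - (-5) = 7

7


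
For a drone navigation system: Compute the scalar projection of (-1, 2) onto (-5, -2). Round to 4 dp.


u.v = 1, |v| = sqrt(29) = 5.3852
Scalar projection = u.v / |v| = 1 / sqrt(29) = 0.1857

0.1857


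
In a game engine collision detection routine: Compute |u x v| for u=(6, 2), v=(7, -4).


|u x v| = |6*(-4) - 2*7|
= |(-24) - 14| = 38

38


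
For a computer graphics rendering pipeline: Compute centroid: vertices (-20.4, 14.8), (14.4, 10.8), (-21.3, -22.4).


Centroid = ((x_A+x_B+x_C)/3, (y_A+y_B+y_C)/3)
= (((-20.4)+14.4+(-21.3))/3, (14.8+10.8+(-22.4))/3)
= (-9.1, 1.0667)

(-9.1, 1.0667)


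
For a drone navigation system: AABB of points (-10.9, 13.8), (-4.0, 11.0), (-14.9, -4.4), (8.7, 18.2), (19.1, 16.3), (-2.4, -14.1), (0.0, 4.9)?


x range: [-14.9, 19.1]
y range: [-14.1, 18.2]
Bounding box: (-14.9,-14.1) to (19.1,18.2)

(-14.9,-14.1) to (19.1,18.2)


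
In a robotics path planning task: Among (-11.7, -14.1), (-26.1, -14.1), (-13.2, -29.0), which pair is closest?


d(P0,P1) = 14.4, d(P0,P2) = 14.9753, d(P1,P2) = 19.7084
Closest: P0 and P1

Closest pair: (-11.7, -14.1) and (-26.1, -14.1), distance = 14.4


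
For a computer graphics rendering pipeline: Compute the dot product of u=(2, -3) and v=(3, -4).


u . v = u_x*v_x + u_y*v_y = 2*3 + (-3)*(-4)
= 6 + 12 = 18

18


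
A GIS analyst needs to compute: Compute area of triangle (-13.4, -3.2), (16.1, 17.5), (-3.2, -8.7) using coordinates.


Area = |x_A(y_B-y_C) + x_B(y_C-y_A) + x_C(y_A-y_B)|/2
= |(-351.08) + (-88.55) + 66.24|/2
= 373.39/2 = 186.695

186.695


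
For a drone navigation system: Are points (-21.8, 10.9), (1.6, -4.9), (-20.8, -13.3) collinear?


Cross product: (1.6-(-21.8))*((-13.3)-10.9) - ((-4.9)-10.9)*((-20.8)-(-21.8))
= -550.48

No, not collinear


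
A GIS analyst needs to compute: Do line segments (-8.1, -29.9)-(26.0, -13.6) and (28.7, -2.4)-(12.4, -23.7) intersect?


Cross products: d1=-335.59, d2=125.05, d3=337.91, d4=-122.73
d1*d2 < 0 and d3*d4 < 0? yes

Yes, they intersect


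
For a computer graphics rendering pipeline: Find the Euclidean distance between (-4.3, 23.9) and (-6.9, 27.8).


dx=-2.6, dy=3.9
d^2 = (-2.6)^2 + 3.9^2 = 21.97
d = sqrt(21.97) = 4.6872

4.6872


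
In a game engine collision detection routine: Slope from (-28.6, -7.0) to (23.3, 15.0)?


slope = (y2-y1)/(x2-x1) = (15-(-7))/(23.3-(-28.6)) = 22/51.9 = 0.4239

0.4239


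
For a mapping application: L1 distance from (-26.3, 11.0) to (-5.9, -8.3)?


|(-26.3)-(-5.9)| + |11-(-8.3)| = 20.4 + 19.3 = 39.7

39.7


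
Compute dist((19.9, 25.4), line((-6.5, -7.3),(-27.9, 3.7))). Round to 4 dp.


|cross product| = 990.18
|line direction| = sqrt(578.96) = 24.0616
Distance = 990.18/sqrt(578.96) = 41.1519

41.1519


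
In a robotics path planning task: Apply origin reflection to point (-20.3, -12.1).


Reflection over origin: (x,y) -> (-x,-y)
(-20.3, -12.1) -> (20.3, 12.1)

(20.3, 12.1)


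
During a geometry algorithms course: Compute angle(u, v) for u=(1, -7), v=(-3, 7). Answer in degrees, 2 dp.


u.v = -52, |u| = sqrt(50) = 7.0711, |v| = sqrt(58) = 7.6158
cos(theta) = u.v/(|u||v|) = -52/sqrt(2900) = -0.965616
theta = acos(-0.965616) = 164.93 degrees

164.93 degrees


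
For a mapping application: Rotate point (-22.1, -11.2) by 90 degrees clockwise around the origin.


90° CW: (x,y) -> (y, -x)
(-22.1,-11.2) -> (-11.2, 22.1)

(-11.2, 22.1)


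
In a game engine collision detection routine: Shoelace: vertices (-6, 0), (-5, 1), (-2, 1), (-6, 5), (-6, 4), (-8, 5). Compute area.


Shoelace sum: ((-6)*1 - (-5)*0) + ((-5)*1 - (-2)*1) + ((-2)*5 - (-6)*1) + ((-6)*4 - (-6)*5) + ((-6)*5 - (-8)*4) + ((-8)*0 - (-6)*5)
= 25
Area = |25|/2 = 12.5

12.5


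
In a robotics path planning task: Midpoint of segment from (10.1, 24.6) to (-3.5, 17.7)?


M = ((10.1+(-3.5))/2, (24.6+17.7)/2)
= (3.3, 21.15)

(3.3, 21.15)


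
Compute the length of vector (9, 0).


|u| = sqrt(9^2 + 0^2) = sqrt(81) = 9

9


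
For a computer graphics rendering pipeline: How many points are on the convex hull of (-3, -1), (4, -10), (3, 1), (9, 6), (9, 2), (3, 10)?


Convex hull vertices (CCW): (-3, -1), (4, -10), (9, 2), (9, 6), (3, 10)
Count = 5

5


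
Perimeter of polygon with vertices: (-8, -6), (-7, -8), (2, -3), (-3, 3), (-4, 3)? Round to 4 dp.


Sides: (-8, -6)->(-7, -8): sqrt(5) = 2.236068, (-7, -8)->(2, -3): sqrt(106) = 10.29563, (2, -3)->(-3, 3): sqrt(61) = 7.81025, (-3, 3)->(-4, 3): sqrt(1) = 1, (-4, 3)->(-8, -6): sqrt(97) = 9.848858
Sum = 31.190806
Perimeter = 31.1908

31.1908


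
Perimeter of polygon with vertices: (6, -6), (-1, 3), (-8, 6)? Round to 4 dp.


Sides: (6, -6)->(-1, 3): sqrt(130) = 11.401754, (-1, 3)->(-8, 6): sqrt(58) = 7.615773, (-8, 6)->(6, -6): sqrt(340) = 18.439089
Sum = 37.456616
Perimeter = 37.4566

37.4566


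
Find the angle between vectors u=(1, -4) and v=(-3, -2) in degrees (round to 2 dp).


u.v = 5, |u| = sqrt(17) = 4.1231, |v| = sqrt(13) = 3.6056
cos(theta) = u.v/(|u||v|) = 5/sqrt(221) = 0.336336
theta = acos(0.336336) = 70.35 degrees

70.35 degrees


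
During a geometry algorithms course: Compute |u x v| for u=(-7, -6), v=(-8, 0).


|u x v| = |(-7)*0 - (-6)*(-8)|
= |0 - 48| = 48

48


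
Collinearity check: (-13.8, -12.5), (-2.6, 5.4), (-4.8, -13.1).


Cross product: ((-2.6)-(-13.8))*((-13.1)-(-12.5)) - (5.4-(-12.5))*((-4.8)-(-13.8))
= -167.82

No, not collinear


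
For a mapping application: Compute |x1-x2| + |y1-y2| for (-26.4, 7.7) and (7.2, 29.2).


|(-26.4)-7.2| + |7.7-29.2| = 33.6 + 21.5 = 55.1

55.1


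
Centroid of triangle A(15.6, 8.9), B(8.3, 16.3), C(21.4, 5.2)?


Centroid = ((x_A+x_B+x_C)/3, (y_A+y_B+y_C)/3)
= ((15.6+8.3+21.4)/3, (8.9+16.3+5.2)/3)
= (15.1, 10.1333)

(15.1, 10.1333)


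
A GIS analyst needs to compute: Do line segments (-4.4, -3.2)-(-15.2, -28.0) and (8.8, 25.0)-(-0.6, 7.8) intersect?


Cross products: d1=38.04, d2=85.4, d3=22.8, d4=-24.56
d1*d2 < 0 and d3*d4 < 0? no

No, they don't intersect


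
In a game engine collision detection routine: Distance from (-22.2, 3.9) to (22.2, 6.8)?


dx=44.4, dy=2.9
d^2 = 44.4^2 + 2.9^2 = 1979.77
d = sqrt(1979.77) = 44.4946

44.4946


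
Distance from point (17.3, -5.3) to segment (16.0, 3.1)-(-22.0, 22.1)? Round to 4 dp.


Project P onto AB: t = 0 (clamped to [0,1])
Closest point on segment: (16, 3.1)
Distance: 8.5

8.5


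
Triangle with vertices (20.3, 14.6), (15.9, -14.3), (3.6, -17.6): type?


Side lengths squared: AB^2=854.57, BC^2=162.18, CA^2=1315.73
Sorted: [162.18, 854.57, 1315.73]
By sides: Scalene, By angles: Obtuse

Scalene, Obtuse


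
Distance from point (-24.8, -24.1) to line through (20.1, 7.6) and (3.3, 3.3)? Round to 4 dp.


|cross product| = 339.49
|line direction| = sqrt(300.73) = 17.3416
Distance = 339.49/sqrt(300.73) = 19.5767

19.5767


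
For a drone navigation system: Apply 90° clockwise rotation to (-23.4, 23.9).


90° CW: (x,y) -> (y, -x)
(-23.4,23.9) -> (23.9, 23.4)

(23.9, 23.4)


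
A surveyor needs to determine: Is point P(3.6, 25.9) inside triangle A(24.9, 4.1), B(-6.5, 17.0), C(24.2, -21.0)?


Cross products: AB x AP = -409.75, BC x BP = 657.03, CA x CP = 549.89
All same sign? no

No, outside


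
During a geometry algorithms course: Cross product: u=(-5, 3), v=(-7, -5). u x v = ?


u x v = u_x*v_y - u_y*v_x = (-5)*(-5) - 3*(-7)
= 25 - (-21) = 46

46


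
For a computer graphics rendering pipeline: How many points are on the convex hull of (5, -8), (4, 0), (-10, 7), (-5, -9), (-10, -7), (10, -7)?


Convex hull vertices (CCW): (-10, -7), (-5, -9), (5, -8), (10, -7), (4, 0), (-10, 7)
Count = 6

6


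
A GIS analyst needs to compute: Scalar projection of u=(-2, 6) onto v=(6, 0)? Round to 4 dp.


u.v = -12, |v| = sqrt(36) = 6
Scalar projection = u.v / |v| = -12 / sqrt(36) = -2

-2


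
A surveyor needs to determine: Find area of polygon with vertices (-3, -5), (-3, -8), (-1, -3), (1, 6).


Shoelace sum: ((-3)*(-8) - (-3)*(-5)) + ((-3)*(-3) - (-1)*(-8)) + ((-1)*6 - 1*(-3)) + (1*(-5) - (-3)*6)
= 20
Area = |20|/2 = 10

10


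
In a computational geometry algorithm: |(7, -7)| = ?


|u| = sqrt(7^2 + (-7)^2) = sqrt(98) = 9.8995

9.8995


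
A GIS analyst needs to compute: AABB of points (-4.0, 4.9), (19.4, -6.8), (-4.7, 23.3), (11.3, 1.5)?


x range: [-4.7, 19.4]
y range: [-6.8, 23.3]
Bounding box: (-4.7,-6.8) to (19.4,23.3)

(-4.7,-6.8) to (19.4,23.3)


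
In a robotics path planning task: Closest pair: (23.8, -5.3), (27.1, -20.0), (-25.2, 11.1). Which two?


d(P0,P1) = 15.0659, d(P0,P2) = 51.6717, d(P1,P2) = 60.8482
Closest: P0 and P1

Closest pair: (23.8, -5.3) and (27.1, -20.0), distance = 15.0659


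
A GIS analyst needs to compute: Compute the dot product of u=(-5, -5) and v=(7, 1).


u . v = u_x*v_x + u_y*v_y = (-5)*7 + (-5)*1
= (-35) + (-5) = -40

-40


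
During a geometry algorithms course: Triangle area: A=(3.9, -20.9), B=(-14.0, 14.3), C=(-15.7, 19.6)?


Area = |x_A(y_B-y_C) + x_B(y_C-y_A) + x_C(y_A-y_B)|/2
= |(-20.67) + (-567) + 552.64|/2
= 35.03/2 = 17.515

17.515


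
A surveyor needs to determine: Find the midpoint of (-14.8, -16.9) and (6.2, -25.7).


M = (((-14.8)+6.2)/2, ((-16.9)+(-25.7))/2)
= (-4.3, -21.3)

(-4.3, -21.3)


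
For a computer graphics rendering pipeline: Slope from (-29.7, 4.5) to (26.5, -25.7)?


slope = (y2-y1)/(x2-x1) = ((-25.7)-4.5)/(26.5-(-29.7)) = (-30.2)/56.2 = -0.5374

-0.5374


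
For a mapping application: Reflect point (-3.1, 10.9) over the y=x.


Reflection over y=x: (x,y) -> (y,x)
(-3.1, 10.9) -> (10.9, -3.1)

(10.9, -3.1)


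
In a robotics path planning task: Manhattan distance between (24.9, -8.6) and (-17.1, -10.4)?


|24.9-(-17.1)| + |(-8.6)-(-10.4)| = 42 + 1.8 = 43.8

43.8


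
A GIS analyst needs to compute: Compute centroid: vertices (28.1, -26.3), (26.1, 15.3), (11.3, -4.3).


Centroid = ((x_A+x_B+x_C)/3, (y_A+y_B+y_C)/3)
= ((28.1+26.1+11.3)/3, ((-26.3)+15.3+(-4.3))/3)
= (21.8333, -5.1)

(21.8333, -5.1)


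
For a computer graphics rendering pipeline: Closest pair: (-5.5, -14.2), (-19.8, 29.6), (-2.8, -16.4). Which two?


d(P0,P1) = 46.0753, d(P0,P2) = 3.4828, d(P1,P2) = 49.0408
Closest: P0 and P2

Closest pair: (-5.5, -14.2) and (-2.8, -16.4), distance = 3.4828


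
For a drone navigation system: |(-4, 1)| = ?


|u| = sqrt((-4)^2 + 1^2) = sqrt(17) = 4.1231

4.1231


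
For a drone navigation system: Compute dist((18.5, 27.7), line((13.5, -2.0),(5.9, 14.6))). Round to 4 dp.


|cross product| = 308.72
|line direction| = sqrt(333.32) = 18.2571
Distance = 308.72/sqrt(333.32) = 16.9096

16.9096


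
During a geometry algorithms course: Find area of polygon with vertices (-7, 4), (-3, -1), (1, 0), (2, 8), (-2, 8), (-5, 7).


Shoelace sum: ((-7)*(-1) - (-3)*4) + ((-3)*0 - 1*(-1)) + (1*8 - 2*0) + (2*8 - (-2)*8) + ((-2)*7 - (-5)*8) + ((-5)*4 - (-7)*7)
= 115
Area = |115|/2 = 57.5

57.5


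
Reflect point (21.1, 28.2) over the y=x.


Reflection over y=x: (x,y) -> (y,x)
(21.1, 28.2) -> (28.2, 21.1)

(28.2, 21.1)


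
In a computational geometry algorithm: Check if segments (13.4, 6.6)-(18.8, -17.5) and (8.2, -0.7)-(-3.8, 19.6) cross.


Cross products: d1=-193.16, d2=-13.58, d3=-164.74, d4=-344.32
d1*d2 < 0 and d3*d4 < 0? no

No, they don't intersect


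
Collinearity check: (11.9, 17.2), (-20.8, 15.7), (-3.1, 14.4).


Cross product: ((-20.8)-11.9)*(14.4-17.2) - (15.7-17.2)*((-3.1)-11.9)
= 69.06

No, not collinear


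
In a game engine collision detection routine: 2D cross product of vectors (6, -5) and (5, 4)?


u x v = u_x*v_y - u_y*v_x = 6*4 - (-5)*5
= 24 - (-25) = 49

49


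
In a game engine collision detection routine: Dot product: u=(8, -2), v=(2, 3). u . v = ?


u . v = u_x*v_x + u_y*v_y = 8*2 + (-2)*3
= 16 + (-6) = 10

10


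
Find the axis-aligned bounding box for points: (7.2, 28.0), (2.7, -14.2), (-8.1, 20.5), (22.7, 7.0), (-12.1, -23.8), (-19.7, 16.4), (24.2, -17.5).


x range: [-19.7, 24.2]
y range: [-23.8, 28]
Bounding box: (-19.7,-23.8) to (24.2,28)

(-19.7,-23.8) to (24.2,28)


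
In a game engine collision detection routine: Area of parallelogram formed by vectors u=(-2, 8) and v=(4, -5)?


|u x v| = |(-2)*(-5) - 8*4|
= |10 - 32| = 22

22


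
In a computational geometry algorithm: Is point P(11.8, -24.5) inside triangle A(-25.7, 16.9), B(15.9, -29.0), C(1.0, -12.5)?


Cross products: AB x AP = -0.99, BC x BP = 0.6, CA x CP = 2.88
All same sign? no

No, outside


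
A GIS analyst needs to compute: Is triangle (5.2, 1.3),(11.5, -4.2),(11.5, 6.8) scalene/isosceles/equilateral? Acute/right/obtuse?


Side lengths squared: AB^2=69.94, BC^2=121, CA^2=69.94
Sorted: [69.94, 69.94, 121]
By sides: Isosceles, By angles: Acute

Isosceles, Acute


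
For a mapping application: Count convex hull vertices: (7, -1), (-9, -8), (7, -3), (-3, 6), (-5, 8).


Convex hull vertices (CCW): (-9, -8), (7, -3), (7, -1), (-5, 8)
Count = 4

4


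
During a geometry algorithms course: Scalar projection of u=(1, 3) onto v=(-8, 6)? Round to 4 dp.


u.v = 10, |v| = sqrt(100) = 10
Scalar projection = u.v / |v| = 10 / sqrt(100) = 1

1


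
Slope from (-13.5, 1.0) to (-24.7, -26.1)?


slope = (y2-y1)/(x2-x1) = ((-26.1)-1)/((-24.7)-(-13.5)) = (-27.1)/(-11.2) = 2.4196

2.4196


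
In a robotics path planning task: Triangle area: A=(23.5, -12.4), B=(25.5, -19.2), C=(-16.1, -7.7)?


Area = |x_A(y_B-y_C) + x_B(y_C-y_A) + x_C(y_A-y_B)|/2
= |(-270.25) + 119.85 + (-109.48)|/2
= 259.88/2 = 129.94

129.94


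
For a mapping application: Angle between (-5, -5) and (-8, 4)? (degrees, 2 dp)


u.v = 20, |u| = sqrt(50) = 7.0711, |v| = sqrt(80) = 8.9443
cos(theta) = u.v/(|u||v|) = 20/sqrt(4000) = 0.316228
theta = acos(0.316228) = 71.57 degrees

71.57 degrees


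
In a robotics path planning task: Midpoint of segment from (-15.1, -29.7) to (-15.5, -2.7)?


M = (((-15.1)+(-15.5))/2, ((-29.7)+(-2.7))/2)
= (-15.3, -16.2)

(-15.3, -16.2)


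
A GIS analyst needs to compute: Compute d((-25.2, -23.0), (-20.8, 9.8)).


dx=4.4, dy=32.8
d^2 = 4.4^2 + 32.8^2 = 1095.2
d = sqrt(1095.2) = 33.0938

33.0938


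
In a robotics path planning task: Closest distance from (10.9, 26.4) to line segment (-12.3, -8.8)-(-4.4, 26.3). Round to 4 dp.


Project P onto AB: t = 1 (clamped to [0,1])
Closest point on segment: (-4.4, 26.3)
Distance: 15.3003

15.3003


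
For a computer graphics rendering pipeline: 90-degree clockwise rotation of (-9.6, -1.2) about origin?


90° CW: (x,y) -> (y, -x)
(-9.6,-1.2) -> (-1.2, 9.6)

(-1.2, 9.6)


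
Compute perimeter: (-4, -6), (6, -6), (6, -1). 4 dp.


Sides: (-4, -6)->(6, -6): sqrt(100) = 10, (6, -6)->(6, -1): sqrt(25) = 5, (6, -1)->(-4, -6): sqrt(125) = 11.18034
Sum = 26.18034
Perimeter = 26.1803

26.1803


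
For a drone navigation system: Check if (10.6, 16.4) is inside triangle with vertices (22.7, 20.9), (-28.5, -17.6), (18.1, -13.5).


Cross products: AB x AP = -235.45, BC x BP = 1424.09, CA x CP = 395.54
All same sign? no

No, outside


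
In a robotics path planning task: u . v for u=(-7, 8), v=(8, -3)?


u . v = u_x*v_x + u_y*v_y = (-7)*8 + 8*(-3)
= (-56) + (-24) = -80

-80


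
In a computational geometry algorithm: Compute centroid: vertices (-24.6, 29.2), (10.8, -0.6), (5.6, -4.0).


Centroid = ((x_A+x_B+x_C)/3, (y_A+y_B+y_C)/3)
= (((-24.6)+10.8+5.6)/3, (29.2+(-0.6)+(-4))/3)
= (-2.7333, 8.2)

(-2.7333, 8.2)


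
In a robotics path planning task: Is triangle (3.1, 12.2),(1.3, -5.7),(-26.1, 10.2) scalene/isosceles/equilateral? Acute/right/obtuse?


Side lengths squared: AB^2=323.65, BC^2=1003.57, CA^2=856.64
Sorted: [323.65, 856.64, 1003.57]
By sides: Scalene, By angles: Acute

Scalene, Acute


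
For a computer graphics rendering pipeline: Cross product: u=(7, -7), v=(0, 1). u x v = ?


u x v = u_x*v_y - u_y*v_x = 7*1 - (-7)*0
= 7 - 0 = 7

7


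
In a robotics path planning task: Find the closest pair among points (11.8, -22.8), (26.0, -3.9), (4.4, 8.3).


d(P0,P1) = 23.64, d(P0,P2) = 31.9683, d(P1,P2) = 24.8073
Closest: P0 and P1

Closest pair: (11.8, -22.8) and (26.0, -3.9), distance = 23.64


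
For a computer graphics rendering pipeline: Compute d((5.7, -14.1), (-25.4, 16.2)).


dx=-31.1, dy=30.3
d^2 = (-31.1)^2 + 30.3^2 = 1885.3
d = sqrt(1885.3) = 43.42

43.42


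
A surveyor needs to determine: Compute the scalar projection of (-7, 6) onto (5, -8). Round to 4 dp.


u.v = -83, |v| = sqrt(89) = 9.434
Scalar projection = u.v / |v| = -83 / sqrt(89) = -8.798

-8.798


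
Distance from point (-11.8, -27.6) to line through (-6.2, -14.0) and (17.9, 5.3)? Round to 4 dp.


|cross product| = 219.68
|line direction| = sqrt(953.3) = 30.8756
Distance = 219.68/sqrt(953.3) = 7.115

7.115


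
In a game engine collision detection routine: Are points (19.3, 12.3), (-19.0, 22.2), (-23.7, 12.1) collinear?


Cross product: ((-19)-19.3)*(12.1-12.3) - (22.2-12.3)*((-23.7)-19.3)
= 433.36

No, not collinear


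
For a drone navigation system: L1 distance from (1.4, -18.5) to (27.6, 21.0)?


|1.4-27.6| + |(-18.5)-21| = 26.2 + 39.5 = 65.7

65.7


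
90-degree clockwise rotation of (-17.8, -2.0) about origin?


90° CW: (x,y) -> (y, -x)
(-17.8,-2) -> (-2, 17.8)

(-2, 17.8)


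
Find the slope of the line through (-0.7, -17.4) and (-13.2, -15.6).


slope = (y2-y1)/(x2-x1) = ((-15.6)-(-17.4))/((-13.2)-(-0.7)) = 1.8/(-12.5) = -0.144

-0.144


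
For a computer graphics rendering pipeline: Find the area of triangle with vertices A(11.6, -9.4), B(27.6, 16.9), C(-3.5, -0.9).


Area = |x_A(y_B-y_C) + x_B(y_C-y_A) + x_C(y_A-y_B)|/2
= |206.48 + 234.6 + 92.05|/2
= 533.13/2 = 266.565

266.565


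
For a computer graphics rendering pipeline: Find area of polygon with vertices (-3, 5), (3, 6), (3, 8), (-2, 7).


Shoelace sum: ((-3)*6 - 3*5) + (3*8 - 3*6) + (3*7 - (-2)*8) + ((-2)*5 - (-3)*7)
= 21
Area = |21|/2 = 10.5

10.5


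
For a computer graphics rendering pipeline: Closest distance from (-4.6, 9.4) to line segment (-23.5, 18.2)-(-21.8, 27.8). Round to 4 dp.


Project P onto AB: t = 0 (clamped to [0,1])
Closest point on segment: (-23.5, 18.2)
Distance: 20.8483

20.8483


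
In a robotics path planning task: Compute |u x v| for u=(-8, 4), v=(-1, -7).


|u x v| = |(-8)*(-7) - 4*(-1)|
= |56 - (-4)| = 60

60


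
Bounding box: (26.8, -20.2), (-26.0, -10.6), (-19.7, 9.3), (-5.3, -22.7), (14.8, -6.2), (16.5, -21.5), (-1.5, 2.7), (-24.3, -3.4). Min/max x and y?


x range: [-26, 26.8]
y range: [-22.7, 9.3]
Bounding box: (-26,-22.7) to (26.8,9.3)

(-26,-22.7) to (26.8,9.3)


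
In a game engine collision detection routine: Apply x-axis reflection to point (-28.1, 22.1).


Reflection over x-axis: (x,y) -> (x,-y)
(-28.1, 22.1) -> (-28.1, -22.1)

(-28.1, -22.1)


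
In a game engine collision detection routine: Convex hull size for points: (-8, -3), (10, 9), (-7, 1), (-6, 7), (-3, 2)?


Convex hull vertices (CCW): (-8, -3), (10, 9), (-6, 7)
Count = 3

3


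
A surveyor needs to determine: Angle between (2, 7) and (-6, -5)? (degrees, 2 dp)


u.v = -47, |u| = sqrt(53) = 7.2801, |v| = sqrt(61) = 7.8102
cos(theta) = u.v/(|u||v|) = -47/sqrt(3233) = -0.826599
theta = acos(-0.826599) = 145.75 degrees

145.75 degrees


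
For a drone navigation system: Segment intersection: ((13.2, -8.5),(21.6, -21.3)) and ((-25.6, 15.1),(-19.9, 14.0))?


Cross products: d1=-91.84, d2=-155.56, d3=-298.4, d4=-234.68
d1*d2 < 0 and d3*d4 < 0? no

No, they don't intersect


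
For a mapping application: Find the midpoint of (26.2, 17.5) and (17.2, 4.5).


M = ((26.2+17.2)/2, (17.5+4.5)/2)
= (21.7, 11)

(21.7, 11)


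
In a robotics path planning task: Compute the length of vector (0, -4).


|u| = sqrt(0^2 + (-4)^2) = sqrt(16) = 4

4


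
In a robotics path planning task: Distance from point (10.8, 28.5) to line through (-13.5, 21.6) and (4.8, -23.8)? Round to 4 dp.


|cross product| = 1229.49
|line direction| = sqrt(2396.05) = 48.9495
Distance = 1229.49/sqrt(2396.05) = 25.1175

25.1175


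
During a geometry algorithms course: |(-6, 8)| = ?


|u| = sqrt((-6)^2 + 8^2) = sqrt(100) = 10

10


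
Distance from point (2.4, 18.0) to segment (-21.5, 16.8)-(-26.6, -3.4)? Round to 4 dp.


Project P onto AB: t = 0 (clamped to [0,1])
Closest point on segment: (-21.5, 16.8)
Distance: 23.9301

23.9301


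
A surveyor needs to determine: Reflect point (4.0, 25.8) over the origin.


Reflection over origin: (x,y) -> (-x,-y)
(4, 25.8) -> (-4, -25.8)

(-4, -25.8)


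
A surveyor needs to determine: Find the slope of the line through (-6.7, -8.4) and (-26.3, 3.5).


slope = (y2-y1)/(x2-x1) = (3.5-(-8.4))/((-26.3)-(-6.7)) = 11.9/(-19.6) = -0.6071

-0.6071


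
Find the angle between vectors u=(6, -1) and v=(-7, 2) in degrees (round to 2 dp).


u.v = -44, |u| = sqrt(37) = 6.0828, |v| = sqrt(53) = 7.2801
cos(theta) = u.v/(|u||v|) = -44/sqrt(1961) = -0.993605
theta = acos(-0.993605) = 173.52 degrees

173.52 degrees


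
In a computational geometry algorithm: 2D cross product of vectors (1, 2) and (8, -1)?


u x v = u_x*v_y - u_y*v_x = 1*(-1) - 2*8
= (-1) - 16 = -17

-17


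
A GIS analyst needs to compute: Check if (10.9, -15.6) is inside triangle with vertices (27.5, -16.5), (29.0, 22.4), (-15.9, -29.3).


Cross products: AB x AP = 647.09, BC x BP = 770.43, CA x CP = 251.54
All same sign? yes

Yes, inside


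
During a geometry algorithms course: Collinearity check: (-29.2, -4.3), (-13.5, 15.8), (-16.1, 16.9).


Cross product: ((-13.5)-(-29.2))*(16.9-(-4.3)) - (15.8-(-4.3))*((-16.1)-(-29.2))
= 69.53

No, not collinear


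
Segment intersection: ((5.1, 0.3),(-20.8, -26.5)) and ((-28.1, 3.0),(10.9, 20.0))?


Cross products: d1=-669.7, d2=-1274.6, d3=-959.69, d4=-354.79
d1*d2 < 0 and d3*d4 < 0? no

No, they don't intersect


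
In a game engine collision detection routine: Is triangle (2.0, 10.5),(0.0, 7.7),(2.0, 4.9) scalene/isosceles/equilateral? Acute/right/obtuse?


Side lengths squared: AB^2=11.84, BC^2=11.84, CA^2=31.36
Sorted: [11.84, 11.84, 31.36]
By sides: Isosceles, By angles: Obtuse

Isosceles, Obtuse


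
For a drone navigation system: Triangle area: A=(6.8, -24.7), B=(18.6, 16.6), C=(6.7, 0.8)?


Area = |x_A(y_B-y_C) + x_B(y_C-y_A) + x_C(y_A-y_B)|/2
= |107.44 + 474.3 + (-276.71)|/2
= 305.03/2 = 152.515

152.515


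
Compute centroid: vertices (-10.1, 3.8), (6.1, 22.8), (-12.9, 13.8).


Centroid = ((x_A+x_B+x_C)/3, (y_A+y_B+y_C)/3)
= (((-10.1)+6.1+(-12.9))/3, (3.8+22.8+13.8)/3)
= (-5.6333, 13.4667)

(-5.6333, 13.4667)


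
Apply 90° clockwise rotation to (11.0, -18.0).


90° CW: (x,y) -> (y, -x)
(11,-18) -> (-18, -11)

(-18, -11)


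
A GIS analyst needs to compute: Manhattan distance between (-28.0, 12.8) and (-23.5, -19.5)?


|(-28)-(-23.5)| + |12.8-(-19.5)| = 4.5 + 32.3 = 36.8

36.8


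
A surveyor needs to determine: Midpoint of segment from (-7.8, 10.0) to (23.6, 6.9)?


M = (((-7.8)+23.6)/2, (10+6.9)/2)
= (7.9, 8.45)

(7.9, 8.45)


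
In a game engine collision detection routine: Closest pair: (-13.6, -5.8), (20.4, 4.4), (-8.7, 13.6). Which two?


d(P0,P1) = 35.497, d(P0,P2) = 20.0092, d(P1,P2) = 30.5197
Closest: P0 and P2

Closest pair: (-13.6, -5.8) and (-8.7, 13.6), distance = 20.0092


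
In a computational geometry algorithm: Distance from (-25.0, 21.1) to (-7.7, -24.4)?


dx=17.3, dy=-45.5
d^2 = 17.3^2 + (-45.5)^2 = 2369.54
d = sqrt(2369.54) = 48.6779

48.6779


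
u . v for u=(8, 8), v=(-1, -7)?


u . v = u_x*v_x + u_y*v_y = 8*(-1) + 8*(-7)
= (-8) + (-56) = -64

-64


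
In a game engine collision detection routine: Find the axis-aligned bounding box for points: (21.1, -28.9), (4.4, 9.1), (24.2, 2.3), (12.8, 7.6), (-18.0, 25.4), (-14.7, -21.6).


x range: [-18, 24.2]
y range: [-28.9, 25.4]
Bounding box: (-18,-28.9) to (24.2,25.4)

(-18,-28.9) to (24.2,25.4)


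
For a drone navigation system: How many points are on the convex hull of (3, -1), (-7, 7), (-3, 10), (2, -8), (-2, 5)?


Convex hull vertices (CCW): (-7, 7), (2, -8), (3, -1), (-3, 10)
Count = 4

4


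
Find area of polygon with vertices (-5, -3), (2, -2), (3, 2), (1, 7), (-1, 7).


Shoelace sum: ((-5)*(-2) - 2*(-3)) + (2*2 - 3*(-2)) + (3*7 - 1*2) + (1*7 - (-1)*7) + ((-1)*(-3) - (-5)*7)
= 97
Area = |97|/2 = 48.5

48.5


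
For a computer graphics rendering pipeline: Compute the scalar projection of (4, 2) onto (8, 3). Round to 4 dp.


u.v = 38, |v| = sqrt(73) = 8.544
Scalar projection = u.v / |v| = 38 / sqrt(73) = 4.4476

4.4476


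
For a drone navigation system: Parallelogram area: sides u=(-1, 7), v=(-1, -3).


|u x v| = |(-1)*(-3) - 7*(-1)|
= |3 - (-7)| = 10

10


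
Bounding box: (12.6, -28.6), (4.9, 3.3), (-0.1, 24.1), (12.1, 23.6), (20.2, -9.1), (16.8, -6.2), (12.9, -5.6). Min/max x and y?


x range: [-0.1, 20.2]
y range: [-28.6, 24.1]
Bounding box: (-0.1,-28.6) to (20.2,24.1)

(-0.1,-28.6) to (20.2,24.1)


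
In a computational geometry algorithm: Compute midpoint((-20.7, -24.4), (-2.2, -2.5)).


M = (((-20.7)+(-2.2))/2, ((-24.4)+(-2.5))/2)
= (-11.45, -13.45)

(-11.45, -13.45)


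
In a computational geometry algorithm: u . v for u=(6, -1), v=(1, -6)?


u . v = u_x*v_x + u_y*v_y = 6*1 + (-1)*(-6)
= 6 + 6 = 12

12


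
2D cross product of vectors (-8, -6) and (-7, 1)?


u x v = u_x*v_y - u_y*v_x = (-8)*1 - (-6)*(-7)
= (-8) - 42 = -50

-50


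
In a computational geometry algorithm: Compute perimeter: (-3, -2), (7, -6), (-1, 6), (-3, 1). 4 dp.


Sides: (-3, -2)->(7, -6): sqrt(116) = 10.77033, (7, -6)->(-1, 6): sqrt(208) = 14.422205, (-1, 6)->(-3, 1): sqrt(29) = 5.385165, (-3, 1)->(-3, -2): sqrt(9) = 3
Sum = 33.5777
Perimeter = 33.5777

33.5777


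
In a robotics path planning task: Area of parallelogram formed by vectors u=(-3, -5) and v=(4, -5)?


|u x v| = |(-3)*(-5) - (-5)*4|
= |15 - (-20)| = 35

35


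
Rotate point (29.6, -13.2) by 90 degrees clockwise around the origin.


90° CW: (x,y) -> (y, -x)
(29.6,-13.2) -> (-13.2, -29.6)

(-13.2, -29.6)


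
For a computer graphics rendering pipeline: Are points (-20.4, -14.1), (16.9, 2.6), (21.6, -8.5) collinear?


Cross product: (16.9-(-20.4))*((-8.5)-(-14.1)) - (2.6-(-14.1))*(21.6-(-20.4))
= -492.52

No, not collinear


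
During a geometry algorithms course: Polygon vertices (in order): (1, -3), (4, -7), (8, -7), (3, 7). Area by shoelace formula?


Shoelace sum: (1*(-7) - 4*(-3)) + (4*(-7) - 8*(-7)) + (8*7 - 3*(-7)) + (3*(-3) - 1*7)
= 94
Area = |94|/2 = 47

47


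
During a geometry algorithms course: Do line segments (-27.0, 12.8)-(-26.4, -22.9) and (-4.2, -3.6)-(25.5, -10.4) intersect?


Cross products: d1=332.04, d2=-724.17, d3=804.12, d4=1860.33
d1*d2 < 0 and d3*d4 < 0? no

No, they don't intersect


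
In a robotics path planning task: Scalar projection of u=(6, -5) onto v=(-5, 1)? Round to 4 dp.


u.v = -35, |v| = sqrt(26) = 5.099
Scalar projection = u.v / |v| = -35 / sqrt(26) = -6.8641

-6.8641


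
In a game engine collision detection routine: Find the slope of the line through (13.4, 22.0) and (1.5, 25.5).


slope = (y2-y1)/(x2-x1) = (25.5-22)/(1.5-13.4) = 3.5/(-11.9) = -0.2941

-0.2941


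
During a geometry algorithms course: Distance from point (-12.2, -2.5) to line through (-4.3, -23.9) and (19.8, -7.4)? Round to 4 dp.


|cross product| = 646.09
|line direction| = sqrt(853.06) = 29.2072
Distance = 646.09/sqrt(853.06) = 22.1209

22.1209


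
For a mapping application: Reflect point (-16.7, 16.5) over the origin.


Reflection over origin: (x,y) -> (-x,-y)
(-16.7, 16.5) -> (16.7, -16.5)

(16.7, -16.5)


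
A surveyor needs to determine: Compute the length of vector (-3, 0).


|u| = sqrt((-3)^2 + 0^2) = sqrt(9) = 3

3


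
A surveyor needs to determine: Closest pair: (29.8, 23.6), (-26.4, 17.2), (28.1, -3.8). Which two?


d(P0,P1) = 56.5632, d(P0,P2) = 27.4527, d(P1,P2) = 58.4059
Closest: P0 and P2

Closest pair: (29.8, 23.6) and (28.1, -3.8), distance = 27.4527


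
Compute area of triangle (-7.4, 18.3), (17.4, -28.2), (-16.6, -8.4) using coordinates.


Area = |x_A(y_B-y_C) + x_B(y_C-y_A) + x_C(y_A-y_B)|/2
= |146.52 + (-464.58) + (-771.9)|/2
= 1089.96/2 = 544.98

544.98


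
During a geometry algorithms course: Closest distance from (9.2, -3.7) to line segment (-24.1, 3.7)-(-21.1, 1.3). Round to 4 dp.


Project P onto AB: t = 1 (clamped to [0,1])
Closest point on segment: (-21.1, 1.3)
Distance: 30.7098

30.7098


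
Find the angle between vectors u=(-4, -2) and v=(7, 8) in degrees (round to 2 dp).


u.v = -44, |u| = sqrt(20) = 4.4721, |v| = sqrt(113) = 10.6301
cos(theta) = u.v/(|u||v|) = -44/sqrt(2260) = -0.925547
theta = acos(-0.925547) = 157.75 degrees

157.75 degrees


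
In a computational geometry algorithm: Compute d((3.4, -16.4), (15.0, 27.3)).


dx=11.6, dy=43.7
d^2 = 11.6^2 + 43.7^2 = 2044.25
d = sqrt(2044.25) = 45.2134

45.2134


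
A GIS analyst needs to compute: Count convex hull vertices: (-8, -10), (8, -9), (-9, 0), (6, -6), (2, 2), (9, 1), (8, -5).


Convex hull vertices (CCW): (-9, 0), (-8, -10), (8, -9), (9, 1), (2, 2)
Count = 5

5


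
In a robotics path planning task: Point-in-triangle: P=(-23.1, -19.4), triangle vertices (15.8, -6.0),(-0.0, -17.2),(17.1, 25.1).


Cross products: AB x AP = -223.96, BC x BP = 939.51, CA x CP = -1192.37
All same sign? no

No, outside


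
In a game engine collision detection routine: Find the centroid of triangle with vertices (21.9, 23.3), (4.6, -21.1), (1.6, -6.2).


Centroid = ((x_A+x_B+x_C)/3, (y_A+y_B+y_C)/3)
= ((21.9+4.6+1.6)/3, (23.3+(-21.1)+(-6.2))/3)
= (9.3667, -1.3333)

(9.3667, -1.3333)


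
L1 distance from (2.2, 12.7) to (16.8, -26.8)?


|2.2-16.8| + |12.7-(-26.8)| = 14.6 + 39.5 = 54.1

54.1


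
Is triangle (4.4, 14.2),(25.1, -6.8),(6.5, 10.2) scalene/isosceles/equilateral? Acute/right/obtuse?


Side lengths squared: AB^2=869.49, BC^2=634.96, CA^2=20.41
Sorted: [20.41, 634.96, 869.49]
By sides: Scalene, By angles: Obtuse

Scalene, Obtuse


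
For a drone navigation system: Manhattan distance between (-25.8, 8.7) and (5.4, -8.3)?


|(-25.8)-5.4| + |8.7-(-8.3)| = 31.2 + 17 = 48.2

48.2


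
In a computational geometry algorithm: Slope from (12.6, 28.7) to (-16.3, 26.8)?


slope = (y2-y1)/(x2-x1) = (26.8-28.7)/((-16.3)-12.6) = (-1.9)/(-28.9) = 0.0657

0.0657


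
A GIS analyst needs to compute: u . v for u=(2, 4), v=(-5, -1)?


u . v = u_x*v_x + u_y*v_y = 2*(-5) + 4*(-1)
= (-10) + (-4) = -14

-14


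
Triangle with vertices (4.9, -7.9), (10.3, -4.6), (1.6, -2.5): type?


Side lengths squared: AB^2=40.05, BC^2=80.1, CA^2=40.05
Sorted: [40.05, 40.05, 80.1]
By sides: Isosceles, By angles: Right

Isosceles, Right


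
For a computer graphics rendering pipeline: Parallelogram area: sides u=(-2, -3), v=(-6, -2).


|u x v| = |(-2)*(-2) - (-3)*(-6)|
= |4 - 18| = 14

14


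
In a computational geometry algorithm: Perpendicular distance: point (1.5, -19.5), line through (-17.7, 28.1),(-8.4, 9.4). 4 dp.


|cross product| = 83.64
|line direction| = sqrt(436.18) = 20.8849
Distance = 83.64/sqrt(436.18) = 4.0048

4.0048


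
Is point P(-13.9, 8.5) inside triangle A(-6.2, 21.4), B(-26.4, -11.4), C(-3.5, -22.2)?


Cross products: AB x AP = 8.02, BC x BP = 590.71, CA x CP = 370.55
All same sign? yes

Yes, inside


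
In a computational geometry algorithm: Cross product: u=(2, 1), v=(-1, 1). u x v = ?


u x v = u_x*v_y - u_y*v_x = 2*1 - 1*(-1)
= 2 - (-1) = 3

3


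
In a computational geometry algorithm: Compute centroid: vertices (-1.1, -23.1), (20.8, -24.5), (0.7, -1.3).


Centroid = ((x_A+x_B+x_C)/3, (y_A+y_B+y_C)/3)
= (((-1.1)+20.8+0.7)/3, ((-23.1)+(-24.5)+(-1.3))/3)
= (6.8, -16.3)

(6.8, -16.3)


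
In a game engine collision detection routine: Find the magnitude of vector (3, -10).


|u| = sqrt(3^2 + (-10)^2) = sqrt(109) = 10.4403

10.4403


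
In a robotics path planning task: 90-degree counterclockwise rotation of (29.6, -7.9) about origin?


90° CCW: (x,y) -> (-y, x)
(29.6,-7.9) -> (7.9, 29.6)

(7.9, 29.6)


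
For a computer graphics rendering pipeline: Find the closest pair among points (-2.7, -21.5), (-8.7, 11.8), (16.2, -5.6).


d(P0,P1) = 33.8362, d(P0,P2) = 24.6986, d(P1,P2) = 30.3771
Closest: P0 and P2

Closest pair: (-2.7, -21.5) and (16.2, -5.6), distance = 24.6986


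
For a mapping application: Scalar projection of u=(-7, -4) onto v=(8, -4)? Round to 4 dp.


u.v = -40, |v| = sqrt(80) = 8.9443
Scalar projection = u.v / |v| = -40 / sqrt(80) = -4.4721

-4.4721


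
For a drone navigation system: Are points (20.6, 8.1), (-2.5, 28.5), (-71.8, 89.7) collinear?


Cross product: ((-2.5)-20.6)*(89.7-8.1) - (28.5-8.1)*((-71.8)-20.6)
= 0

Yes, collinear


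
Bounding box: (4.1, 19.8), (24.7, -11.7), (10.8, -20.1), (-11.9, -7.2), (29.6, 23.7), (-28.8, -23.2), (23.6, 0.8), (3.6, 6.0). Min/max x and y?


x range: [-28.8, 29.6]
y range: [-23.2, 23.7]
Bounding box: (-28.8,-23.2) to (29.6,23.7)

(-28.8,-23.2) to (29.6,23.7)


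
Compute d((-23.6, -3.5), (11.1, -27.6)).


dx=34.7, dy=-24.1
d^2 = 34.7^2 + (-24.1)^2 = 1784.9
d = sqrt(1784.9) = 42.2481

42.2481


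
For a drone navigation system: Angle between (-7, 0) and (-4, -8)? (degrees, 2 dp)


u.v = 28, |u| = sqrt(49) = 7, |v| = sqrt(80) = 8.9443
cos(theta) = u.v/(|u||v|) = 28/sqrt(3920) = 0.447214
theta = acos(0.447214) = 63.43 degrees

63.43 degrees


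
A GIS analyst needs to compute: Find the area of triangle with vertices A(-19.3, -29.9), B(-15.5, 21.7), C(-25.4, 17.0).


Area = |x_A(y_B-y_C) + x_B(y_C-y_A) + x_C(y_A-y_B)|/2
= |(-90.71) + (-726.95) + 1310.64|/2
= 492.98/2 = 246.49

246.49


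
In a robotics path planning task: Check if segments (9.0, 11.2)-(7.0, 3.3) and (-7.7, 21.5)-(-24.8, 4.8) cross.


Cross products: d1=455.02, d2=556.71, d3=-152.53, d4=-254.22
d1*d2 < 0 and d3*d4 < 0? no

No, they don't intersect


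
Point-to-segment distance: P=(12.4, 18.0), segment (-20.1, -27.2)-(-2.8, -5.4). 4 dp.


Project P onto AB: t = 1 (clamped to [0,1])
Closest point on segment: (-2.8, -5.4)
Distance: 27.9034

27.9034
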